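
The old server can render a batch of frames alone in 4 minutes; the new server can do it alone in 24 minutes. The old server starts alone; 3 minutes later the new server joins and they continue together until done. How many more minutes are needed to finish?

In 3 minutes the old server does 3/4 of the job, leaving 1/4.
The old server and the new server together work at 7/24 per minute, so finishing takes 1/4 ÷ 7/24 = 6/7 minutes.

6/7 minutes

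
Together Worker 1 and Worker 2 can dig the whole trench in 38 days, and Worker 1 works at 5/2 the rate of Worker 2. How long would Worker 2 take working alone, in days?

Let Worker 2's rate be r; then Worker 1's rate is (5/2)r, so together (5/2 + 1)r = (7/2)r = 1/38.
Thus r = 1/133 per day.
Worker 2 alone: 133 days; Worker 1 alone: 266/5 days.

133 days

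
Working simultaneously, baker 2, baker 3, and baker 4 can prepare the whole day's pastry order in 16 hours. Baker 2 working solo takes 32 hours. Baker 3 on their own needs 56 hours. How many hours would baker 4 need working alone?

224/3 hours

Combined rate is 1/16 per hour.
Known contribution: 1/32 + 1/56 = (7 + 4)/224 = 11/224 per hour.
So baker 4's rate is 1/16 − 11/224 = 3/224, meaning 224/3 hours alone.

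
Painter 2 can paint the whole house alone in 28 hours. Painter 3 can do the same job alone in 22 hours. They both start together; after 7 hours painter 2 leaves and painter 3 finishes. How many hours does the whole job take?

33/2 hours

In the first 7 hours the combined rate is 25/308, so 25/44 of the job is done, leaving 19/44.
After painter 2 leaves the rate is 1/22 per hour; the remaining 19/44 takes 19/2 hours.
Total = 7 + 19/2 = 33/2 hours.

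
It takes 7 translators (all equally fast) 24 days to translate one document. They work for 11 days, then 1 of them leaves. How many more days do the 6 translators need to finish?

One translator does 1/168 of the job per day.
After 11 days with 7 translators, 11/24 is done (13/24 left).
With 6 translators the rate is 6/168 = 1/28, so the rest takes 13/24 ÷ 1/28 = 91/6 days.

91/6 days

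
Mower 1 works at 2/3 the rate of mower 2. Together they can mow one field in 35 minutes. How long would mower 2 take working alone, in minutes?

Let mower 2's rate be r; then mower 1's rate is (2/3)r, so together (2/3 + 1)r = (5/3)r = 1/35.
Thus r = 3/175 per minute.
Mower 2 alone: 175/3 minutes; mower 1 alone: 175/2 minutes.

175/3 minutes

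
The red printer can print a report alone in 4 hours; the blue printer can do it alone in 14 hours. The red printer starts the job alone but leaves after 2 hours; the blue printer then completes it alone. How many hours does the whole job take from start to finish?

In 2 hours the red printer does 2/4 = 1/2 of the job, leaving 1/2.
The blue printer works at 1/14 per hour, so finishing takes 1/2 ÷ 1/14 = 7 hours.
Total time = 2 + 7 = 9 hours.

9 hours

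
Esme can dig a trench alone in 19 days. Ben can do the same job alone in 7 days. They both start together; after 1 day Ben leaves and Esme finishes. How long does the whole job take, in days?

114/7 days

In the first 1 day the combined rate is 26/133, so 26/133 of the job is done, leaving 107/133.
After Ben leaves the rate is 1/19 per day; the remaining 107/133 takes 107/7 days.
Total = 1 + 107/7 = 114/7 days.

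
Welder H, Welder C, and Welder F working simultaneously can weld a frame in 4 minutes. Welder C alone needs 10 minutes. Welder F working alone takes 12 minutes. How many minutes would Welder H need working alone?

15 minutes

Combined rate is 1/4 per minute.
Known contribution: 1/10 + 1/12 = (6 + 5)/60 = 11/60 per minute.
So Welder H's rate is 1/4 − 11/60 = 1/15, meaning 15 minutes alone.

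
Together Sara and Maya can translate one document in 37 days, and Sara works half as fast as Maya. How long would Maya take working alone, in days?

111/2 days

Let Maya's rate be r; then Sara's rate is (1/2)r, so together (1/2 + 1)r = (3/2)r = 1/37.
Thus r = 2/111 per day.
Maya alone: 111/2 days; Sara alone: 111 days.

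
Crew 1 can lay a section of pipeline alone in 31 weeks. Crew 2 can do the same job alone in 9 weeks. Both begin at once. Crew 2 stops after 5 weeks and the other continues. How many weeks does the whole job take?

124/9 weeks

In the first 5 weeks the combined rate is 40/279, so 200/279 of the job is done, leaving 79/279.
After crew 2 leaves the rate is 1/31 per week; the remaining 79/279 takes 79/9 weeks.
Total = 5 + 79/9 = 124/9 weeks.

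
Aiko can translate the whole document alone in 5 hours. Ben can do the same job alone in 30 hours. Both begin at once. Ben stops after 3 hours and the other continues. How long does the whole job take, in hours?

In the first 3 hours the combined rate is 7/30, so 7/10 of the job is done, leaving 3/10.
After Ben leaves the rate is 1/5 per hour; the remaining 3/10 takes 3/2 hours.
Total = 3 + 3/2 = 9/2 hours.

9/2 hours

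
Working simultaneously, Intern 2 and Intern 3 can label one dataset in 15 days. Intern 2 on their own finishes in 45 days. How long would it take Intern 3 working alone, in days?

Combined rate is 1/15 per day.
Known contribution: 1/45 per day.
So Intern 3's rate is 1/15 − 1/45 = 2/45, meaning 45/2 days alone.

45/2 days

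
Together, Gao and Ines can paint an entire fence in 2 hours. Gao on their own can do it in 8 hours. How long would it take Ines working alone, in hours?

Combined rate is 1/2 per hour.
Known contribution: 1/8 per hour.
So Ines's rate is 1/2 − 1/8 = 3/8, meaning 8/3 hours alone.

8/3 hours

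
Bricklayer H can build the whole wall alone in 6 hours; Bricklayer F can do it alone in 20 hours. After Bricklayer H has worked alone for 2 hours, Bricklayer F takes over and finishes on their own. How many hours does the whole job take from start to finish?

46/3 hours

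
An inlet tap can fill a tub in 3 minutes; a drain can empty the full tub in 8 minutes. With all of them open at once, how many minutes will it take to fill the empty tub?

24/5 minutes

Net rate = 1/3 − 1/8 = (8 − 3)/24 = 5/24 per minute.
Filling time = 1 ÷ (5/24) = 24/5 minutes.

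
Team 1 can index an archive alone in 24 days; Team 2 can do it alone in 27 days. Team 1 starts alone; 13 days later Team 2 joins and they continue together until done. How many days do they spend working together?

99/17 days

In 13 days Team 1 does 13/24 of the job, leaving 11/24.
Team 1 and Team 2 together work at 17/216 per day, so finishing takes 11/24 ÷ 17/216 = 99/17 days.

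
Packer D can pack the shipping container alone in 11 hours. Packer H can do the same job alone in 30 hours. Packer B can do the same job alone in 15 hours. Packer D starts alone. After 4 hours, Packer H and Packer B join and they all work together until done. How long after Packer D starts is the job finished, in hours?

In the first 4 hours Packer D alone does 4/11 of the job, leaving 7/11.
Once everyone is working, combined rate: 1/11 + 1/30 + 1/15 = (30 + 11 + 22)/330 = 63/330 = 21/110 per hour.
Remaining 7/11 at 21/110 per hour takes 10/3 hours.
Total from the start = 4 + 10/3 = 22/3 hours.

22/3 hours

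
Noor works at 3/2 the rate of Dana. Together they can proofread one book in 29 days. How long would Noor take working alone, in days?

145/3 days

Let Dana's rate be r; then Noor's rate is (3/2)r, so together (3/2 + 1)r = (5/2)r = 1/29.
Thus r = 2/145 per day.
Dana alone: 145/2 days; Noor alone: 145/3 days.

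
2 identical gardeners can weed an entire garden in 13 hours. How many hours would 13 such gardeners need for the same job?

Total work is 2·13 = 26 gardener-hours.
With 13 gardeners: 26/13 = 2 hours.

2 hours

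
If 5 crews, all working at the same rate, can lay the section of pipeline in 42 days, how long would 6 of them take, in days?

Total work is 5·42 = 210 crew-days.
With 6 crews: 210/6 = 35 days.

35 days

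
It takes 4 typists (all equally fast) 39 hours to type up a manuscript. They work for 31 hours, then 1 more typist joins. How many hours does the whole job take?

187/5 hours

One typist does 1/156 of the job per hour.
After 31 hours with 4 typists, 31/39 is done (8/39 left).
With 5 typists the rate is 5/156, so the rest takes 8/39 ÷ 5/156 = 32/5 hours.
Total = 31 + 32/5 = 187/5 hours.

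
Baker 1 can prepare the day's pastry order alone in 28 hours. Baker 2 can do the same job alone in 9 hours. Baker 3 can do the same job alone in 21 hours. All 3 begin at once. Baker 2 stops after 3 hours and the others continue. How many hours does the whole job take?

In the first 3 hours the combined rate is 7/36, so 7/12 of the job is done, leaving 5/12.
After Baker 2 leaves the rate is 1/12 per hour; the remaining 5/12 takes 5 hours.
Total = 3 + 5 = 8 hours.

8 hours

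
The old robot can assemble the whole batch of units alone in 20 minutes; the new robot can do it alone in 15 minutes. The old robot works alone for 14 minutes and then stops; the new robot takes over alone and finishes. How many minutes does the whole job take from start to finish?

In 14 minutes the old robot does 14/20 = 7/10 of the job, leaving 3/10.
The new robot works at 1/15 per minute, so finishing takes 3/10 ÷ 1/15 = 9/2 minutes.
Total time = 14 + 9/2 = 37/2 minutes.

37/2 minutes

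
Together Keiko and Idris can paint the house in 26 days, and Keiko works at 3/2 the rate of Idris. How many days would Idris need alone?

65 days

Let Idris's rate be r; then Keiko's rate is (3/2)r, so together (3/2 + 1)r = (5/2)r = 1/26.
Thus r = 1/65 per day.
Idris alone: 65 days; Keiko alone: 130/3 days.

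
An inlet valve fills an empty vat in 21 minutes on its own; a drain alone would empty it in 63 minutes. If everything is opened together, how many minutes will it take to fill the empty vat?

Net rate = 1/21 − 1/63 = (3 − 1)/63 = 2/63 per minute.
Filling time = 1 ÷ (2/63) = 63/2 minutes.

63/2 minutes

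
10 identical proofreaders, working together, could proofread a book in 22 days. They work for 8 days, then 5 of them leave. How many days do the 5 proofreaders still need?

28 days

One proofreader does 1/220 of the job per day.
After 8 days with 10 proofreaders, 4/11 is done (7/11 left).
With 5 proofreaders the rate is 5/220 = 1/44, so the rest takes 7/11 ÷ 1/44 = 28 days.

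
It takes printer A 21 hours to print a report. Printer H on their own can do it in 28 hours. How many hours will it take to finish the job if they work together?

Combined rate: 1/21 + 1/28 = (4 + 3)/84 = 7/84 = 1/12 per hour.
Time = 1 ÷ (1/12) = 12 hours.

12 hours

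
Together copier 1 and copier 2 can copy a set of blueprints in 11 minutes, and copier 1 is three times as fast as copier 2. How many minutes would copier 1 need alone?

Let copier 2's rate be r; then copier 1's rate is 3r, so together (3 + 1)r = 4r = 1/11.
Thus r = 1/44 per minute.
Copier 2 alone: 44 minutes; copier 1 alone: 44/3 minutes.

44/3 minutes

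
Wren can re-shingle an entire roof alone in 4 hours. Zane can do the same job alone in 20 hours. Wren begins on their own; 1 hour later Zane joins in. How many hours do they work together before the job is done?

5/2 hours

In the first 1 hour Wren alone does 1/4 of the job, leaving 3/4.
Once everyone is working, combined rate: 1/4 + 1/20 = (5 + 1)/20 = 6/20 = 3/10 per hour.
Remaining 3/4 at 3/10 per hour takes 5/2 hours.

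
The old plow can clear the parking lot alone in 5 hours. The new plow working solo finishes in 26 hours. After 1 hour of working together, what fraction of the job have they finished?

31/130

Combined rate: 1/5 + 1/26 = (26 + 5)/130 = 31/130 per hour.
In 1 hour they complete 1·31/130 = 31/130 of the job.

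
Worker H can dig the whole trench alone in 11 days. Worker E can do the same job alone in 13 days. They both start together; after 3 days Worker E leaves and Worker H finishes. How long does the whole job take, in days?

In the first 3 days the combined rate is 24/143, so 72/143 of the job is done, leaving 71/143.
After Worker E leaves the rate is 1/11 per day; the remaining 71/143 takes 71/13 days.
Total = 3 + 71/13 = 110/13 days.

110/13 days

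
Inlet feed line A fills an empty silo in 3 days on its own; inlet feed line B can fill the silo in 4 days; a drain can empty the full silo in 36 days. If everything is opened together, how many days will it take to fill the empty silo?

9/5 days

Net rate = 1/3 + 1/4 − 1/36 = (12 + 9 − 1)/36 = 20/36 = 5/9 per day.
Filling time = 1 ÷ (5/9) = 9/5 days.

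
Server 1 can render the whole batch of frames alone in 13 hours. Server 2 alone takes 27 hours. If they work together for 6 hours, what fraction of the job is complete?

80/117

Combined rate: 1/13 + 1/27 = (27 + 13)/351 = 40/351 per hour.
In 6 hours they complete 6·40/351 = 80/117 of the job.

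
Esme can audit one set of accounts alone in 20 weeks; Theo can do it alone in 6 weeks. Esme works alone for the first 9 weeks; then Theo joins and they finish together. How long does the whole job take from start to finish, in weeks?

150/13 weeks

In 9 weeks Esme does 9/20 of the job, leaving 11/20.
Esme and Theo together work at 13/60 per week, so finishing takes 11/20 ÷ 13/60 = 33/13 weeks.
Total time = 9 + 33/13 = 150/13 weeks.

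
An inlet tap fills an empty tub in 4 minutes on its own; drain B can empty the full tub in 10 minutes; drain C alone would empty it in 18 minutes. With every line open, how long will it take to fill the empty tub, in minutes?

180/17 minutes

Net rate = 1/4 − 1/10 − 1/18 = (45 − 18 − 10)/180 = 17/180 per minute.
Filling time = 1 ÷ (17/180) = 180/17 minutes.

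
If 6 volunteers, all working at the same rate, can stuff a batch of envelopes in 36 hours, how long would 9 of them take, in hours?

Total work is 6·36 = 216 volunteer-hours.
With 9 volunteers: 216/9 = 24 hours.

24 hours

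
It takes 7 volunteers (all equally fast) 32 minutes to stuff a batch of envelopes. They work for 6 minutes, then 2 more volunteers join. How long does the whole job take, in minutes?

One volunteer does 1/224 of the job per minute.
After 6 minutes with 7 volunteers, 3/16 is done (13/16 left).
With 9 volunteers the rate is 9/224, so the rest takes 13/16 ÷ 9/224 = 182/9 minutes.
Total = 6 + 182/9 = 236/9 minutes.

236/9 minutes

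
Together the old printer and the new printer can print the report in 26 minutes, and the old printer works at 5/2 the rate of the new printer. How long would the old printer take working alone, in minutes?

Let the new printer's rate be r; then the old printer's rate is (5/2)r, so together (5/2 + 1)r = (7/2)r = 1/26.
Thus r = 1/91 per minute.
The new printer alone: 91 minutes; the old printer alone: 182/5 minutes.

182/5 minutes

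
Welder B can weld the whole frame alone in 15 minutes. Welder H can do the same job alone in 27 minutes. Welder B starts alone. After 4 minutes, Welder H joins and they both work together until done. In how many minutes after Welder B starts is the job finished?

155/14 minutes

In the first 4 minutes Welder B alone does 4/15 of the job, leaving 11/15.
Once everyone is working, combined rate: 1/15 + 1/27 = (9 + 5)/135 = 14/135 per minute.
Remaining 11/15 at 14/135 per minute takes 99/14 minutes.
Total from the start = 4 + 99/14 = 155/14 minutes.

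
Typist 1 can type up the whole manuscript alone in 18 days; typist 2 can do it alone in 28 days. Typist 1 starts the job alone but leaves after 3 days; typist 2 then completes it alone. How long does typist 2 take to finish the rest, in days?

In 3 days typist 1 does 3/18 = 1/6 of the job, leaving 5/6.
Typist 2 works at 1/28 per day, so finishing takes 5/6 ÷ 1/28 = 70/3 days.

70/3 days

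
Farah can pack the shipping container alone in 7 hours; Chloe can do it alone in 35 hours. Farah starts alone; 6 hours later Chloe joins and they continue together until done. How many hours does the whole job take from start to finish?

In 6 hours Farah does 6/7 of the job, leaving 1/7.
Farah and Chloe together work at 6/35 per hour, so finishing takes 1/7 ÷ 6/35 = 5/6 hours.
Total time = 6 + 5/6 = 41/6 hours.

41/6 hours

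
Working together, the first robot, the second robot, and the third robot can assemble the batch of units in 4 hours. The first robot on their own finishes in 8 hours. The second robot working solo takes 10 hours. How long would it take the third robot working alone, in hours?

40 hours

Combined rate is 1/4 per hour.
Known contribution: 1/8 + 1/10 = (5 + 4)/40 = 9/40 per hour.
So the third robot's rate is 1/4 − 9/40 = 1/40, meaning 40 hours alone.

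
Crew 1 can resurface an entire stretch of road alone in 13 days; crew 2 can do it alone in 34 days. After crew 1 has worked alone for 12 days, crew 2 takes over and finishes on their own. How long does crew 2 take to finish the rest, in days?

34/13 days

In 12 days crew 1 does 12/13 of the job, leaving 1/13.
Crew 2 works at 1/34 per day, so finishing takes 1/13 ÷ 1/34 = 34/13 days.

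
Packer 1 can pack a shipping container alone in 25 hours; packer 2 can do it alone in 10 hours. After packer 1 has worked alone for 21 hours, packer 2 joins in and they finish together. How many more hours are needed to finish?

In 21 hours packer 1 does 21/25 of the job, leaving 4/25.
Packer 1 and packer 2 together work at 7/50 per hour, so finishing takes 4/25 ÷ 7/50 = 8/7 hours.

8/7 hours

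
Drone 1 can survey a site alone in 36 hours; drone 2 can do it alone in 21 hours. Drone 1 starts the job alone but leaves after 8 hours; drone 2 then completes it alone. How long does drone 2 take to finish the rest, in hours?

In 8 hours drone 1 does 8/36 = 2/9 of the job, leaving 7/9.
Drone 2 works at 1/21 per hour, so finishing takes 7/9 ÷ 1/21 = 49/3 hours.

49/3 hours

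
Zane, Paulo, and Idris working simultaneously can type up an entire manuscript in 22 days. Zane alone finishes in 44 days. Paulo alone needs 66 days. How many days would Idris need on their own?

Combined rate is 1/22 per day.
Known contribution: 1/44 + 1/66 = (3 + 2)/132 = 5/132 per day.
So Idris's rate is 1/22 − 5/132 = 1/132, meaning 132 days alone.

132 days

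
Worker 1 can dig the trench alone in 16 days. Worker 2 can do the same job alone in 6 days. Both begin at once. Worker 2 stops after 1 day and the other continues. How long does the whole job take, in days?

In the first 1 day the combined rate is 11/48, so 11/48 of the job is done, leaving 37/48.
After Worker 2 leaves the rate is 1/16 per day; the remaining 37/48 takes 37/3 days.
Total = 1 + 37/3 = 40/3 days.

40/3 days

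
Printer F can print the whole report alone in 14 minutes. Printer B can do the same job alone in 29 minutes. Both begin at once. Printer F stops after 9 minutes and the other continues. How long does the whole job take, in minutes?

In the first 9 minutes the combined rate is 43/406, so 387/406 of the job is done, leaving 19/406.
After printer F leaves the rate is 1/29 per minute; the remaining 19/406 takes 19/14 minutes.
Total = 9 + 19/14 = 145/14 minutes.

145/14 minutes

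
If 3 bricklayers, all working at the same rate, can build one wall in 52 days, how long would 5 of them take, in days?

Total work is 3·52 = 156 bricklayer-days.
With 5 bricklayers: 156/5 days.

156/5 days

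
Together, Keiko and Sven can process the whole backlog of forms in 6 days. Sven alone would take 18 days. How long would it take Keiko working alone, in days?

Combined rate is 1/6 per day.
Known contribution: 1/18 per day.
So Keiko's rate is 1/6 − 1/18 = 1/9, meaning 9 days alone.

9 days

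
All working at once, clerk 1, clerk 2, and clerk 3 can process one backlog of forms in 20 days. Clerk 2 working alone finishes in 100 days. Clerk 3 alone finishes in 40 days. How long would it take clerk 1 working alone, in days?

Combined rate is 1/20 per day.
Known contribution: 1/100 + 1/40 = (2 + 5)/200 = 7/200 per day.
So clerk 1's rate is 1/20 − 7/200 = 3/200, meaning 200/3 days alone.

200/3 days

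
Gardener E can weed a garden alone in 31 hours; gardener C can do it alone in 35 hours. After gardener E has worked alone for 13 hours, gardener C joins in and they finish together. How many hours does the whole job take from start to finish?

248/11 hours

In 13 hours gardener E does 13/31 of the job, leaving 18/31.
Gardener E and gardener C together work at 66/1085 per hour, so finishing takes 18/31 ÷ 66/1085 = 105/11 hours.
Total time = 13 + 105/11 = 248/11 hours.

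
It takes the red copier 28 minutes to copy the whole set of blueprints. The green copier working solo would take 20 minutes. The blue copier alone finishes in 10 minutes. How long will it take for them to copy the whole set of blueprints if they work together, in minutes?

Combined rate: 1/28 + 1/20 + 1/10 = (5 + 7 + 14)/140 = 26/140 = 13/70 per minute.
Time = 1 ÷ (13/70) = 70/13 minutes.

70/13 minutes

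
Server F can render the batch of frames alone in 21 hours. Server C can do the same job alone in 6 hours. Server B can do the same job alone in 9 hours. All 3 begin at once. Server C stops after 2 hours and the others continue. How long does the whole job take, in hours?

In the first 2 hours the combined rate is 41/126, so 41/63 of the job is done, leaving 22/63.
After Server C leaves the rate is 10/63 per hour; the remaining 22/63 takes 11/5 hours.
Total = 2 + 11/5 = 21/5 hours.

21/5 hours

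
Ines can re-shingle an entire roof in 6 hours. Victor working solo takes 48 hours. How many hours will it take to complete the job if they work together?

16/3 hours

Combined rate: 1/6 + 1/48 = (8 + 1)/48 = 9/48 = 3/16 per hour.
Time = 1 ÷ (3/16) = 16/3 hours.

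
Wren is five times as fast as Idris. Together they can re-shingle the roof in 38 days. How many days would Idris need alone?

Let Idris's rate be r; then Wren's rate is 5r, so together (5 + 1)r = 6r = 1/38.
Thus r = 1/228 per day.
Idris alone: 228 days; Wren alone: 228/5 days.

228 days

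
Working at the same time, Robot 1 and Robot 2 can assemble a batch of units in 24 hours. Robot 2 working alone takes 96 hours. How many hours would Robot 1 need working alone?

32 hours

Combined rate is 1/24 per hour.
Known contribution: 1/96 per hour.
So Robot 1's rate is 1/24 − 1/96 = 1/32, meaning 32 hours alone.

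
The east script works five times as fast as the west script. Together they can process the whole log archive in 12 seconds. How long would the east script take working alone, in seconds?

Let the west script's rate be r; then the east script's rate is 5r, so together (5 + 1)r = 6r = 1/12.
Thus r = 1/72 per second.
The west script alone: 72 seconds; the east script alone: 72/5 seconds.

72/5 seconds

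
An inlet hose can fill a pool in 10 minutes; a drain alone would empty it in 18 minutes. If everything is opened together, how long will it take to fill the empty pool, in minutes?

Net rate = 1/10 − 1/18 = (9 − 5)/90 = 4/90 = 2/45 per minute.
Filling time = 1 ÷ (2/45) = 45/2 minutes.

45/2 minutes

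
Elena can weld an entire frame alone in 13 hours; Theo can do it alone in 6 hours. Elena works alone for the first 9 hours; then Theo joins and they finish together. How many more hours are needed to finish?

24/19 hours

In 9 hours Elena does 9/13 of the job, leaving 4/13.
Elena and Theo together work at 19/78 per hour, so finishing takes 4/13 ÷ 19/78 = 24/19 hours.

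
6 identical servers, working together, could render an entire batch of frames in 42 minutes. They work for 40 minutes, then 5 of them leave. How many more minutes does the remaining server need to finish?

One server does 1/252 of the job per minute.
After 40 minutes with 6 servers, 20/21 is done (1/21 left).
With 1 server the rate is 1/252, so the rest takes 1/21 ÷ 1/252 = 12 minutes.

12 minutes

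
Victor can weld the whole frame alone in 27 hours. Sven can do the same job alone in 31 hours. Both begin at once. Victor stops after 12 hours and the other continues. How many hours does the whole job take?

In the first 12 hours the combined rate is 58/837, so 232/279 of the job is done, leaving 47/279.
After Victor leaves the rate is 1/31 per hour; the remaining 47/279 takes 47/9 hours.
Total = 12 + 47/9 = 155/9 hours.

155/9 hours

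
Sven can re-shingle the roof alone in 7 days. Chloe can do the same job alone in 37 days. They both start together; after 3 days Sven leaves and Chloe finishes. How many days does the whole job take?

In the first 3 days the combined rate is 44/259, so 132/259 of the job is done, leaving 127/259.
After Sven leaves the rate is 1/37 per day; the remaining 127/259 takes 127/7 days.
Total = 3 + 127/7 = 148/7 days.

148/7 days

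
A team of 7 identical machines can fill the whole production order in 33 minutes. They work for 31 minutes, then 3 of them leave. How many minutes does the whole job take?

One machine does 1/231 of the job per minute.
After 31 minutes with 7 machines, 31/33 is done (2/33 left).
With 4 machines the rate is 4/231, so the rest takes 2/33 ÷ 4/231 = 7/2 minutes.
Total = 31 + 7/2 = 69/2 minutes.

69/2 minutes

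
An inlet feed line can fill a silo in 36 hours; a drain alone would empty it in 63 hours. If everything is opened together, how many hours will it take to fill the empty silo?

84 hours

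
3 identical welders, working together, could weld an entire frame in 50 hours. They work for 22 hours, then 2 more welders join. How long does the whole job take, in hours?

194/5 hours

One welder does 1/150 of the job per hour.
After 22 hours with 3 welders, 11/25 is done (14/25 left).
With 5 welders the rate is 5/150 = 1/30, so the rest takes 14/25 ÷ 1/30 = 84/5 hours.
Total = 22 + 84/5 = 194/5 hours.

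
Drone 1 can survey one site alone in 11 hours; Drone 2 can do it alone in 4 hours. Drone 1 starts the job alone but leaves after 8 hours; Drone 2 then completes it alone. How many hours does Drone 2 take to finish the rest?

In 8 hours Drone 1 does 8/11 of the job, leaving 3/11.
Drone 2 works at 1/4 per hour, so finishing takes 3/11 ÷ 1/4 = 12/11 hours.

12/11 hours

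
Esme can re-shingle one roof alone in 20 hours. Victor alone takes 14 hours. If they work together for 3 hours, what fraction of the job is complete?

51/140

Combined rate: 1/20 + 1/14 = (7 + 10)/140 = 17/140 per hour.
In 3 hours they complete 3·17/140 = 51/140 of the job.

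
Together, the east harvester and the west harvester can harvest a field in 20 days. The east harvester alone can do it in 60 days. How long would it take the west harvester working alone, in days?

30 days

Combined rate is 1/20 per day.
Known contribution: 1/60 per day.
So the west harvester's rate is 1/20 − 1/60 = 1/30, meaning 30 days alone.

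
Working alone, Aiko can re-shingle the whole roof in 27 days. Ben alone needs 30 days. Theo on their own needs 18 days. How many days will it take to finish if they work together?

135/17 days

Combined rate: 1/27 + 1/30 + 1/18 = (10 + 9 + 15)/270 = 34/270 = 17/135 per day.
Time = 1 ÷ (17/135) = 135/17 days.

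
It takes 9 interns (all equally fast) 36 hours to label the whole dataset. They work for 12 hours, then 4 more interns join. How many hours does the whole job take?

372/13 hours

One intern does 1/324 of the job per hour.
After 12 hours with 9 interns, 1/3 is done (2/3 left).
With 13 interns the rate is 13/324, so the rest takes 2/3 ÷ 13/324 = 216/13 hours.
Total = 12 + 216/13 = 372/13 hours.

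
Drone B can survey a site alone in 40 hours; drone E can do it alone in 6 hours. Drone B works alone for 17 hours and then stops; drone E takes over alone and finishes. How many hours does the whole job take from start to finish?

In 17 hours drone B does 17/40 of the job, leaving 23/40.
Drone E works at 1/6 per hour, so finishing takes 23/40 ÷ 1/6 = 69/20 hours.
Total time = 17 + 69/20 = 409/20 hours.

409/20 hours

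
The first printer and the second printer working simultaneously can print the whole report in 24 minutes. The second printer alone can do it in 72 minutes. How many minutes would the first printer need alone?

Combined rate is 1/24 per minute.
Known contribution: 1/72 per minute.
So the first printer's rate is 1/24 − 1/72 = 1/36, meaning 36 minutes alone.

36 minutes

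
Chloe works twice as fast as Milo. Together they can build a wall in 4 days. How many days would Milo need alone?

Let Milo's rate be r; then Chloe's rate is 2r, so together (2 + 1)r = 3r = 1/4.
Thus r = 1/12 per day.
Milo alone: 12 days; Chloe alone: 6 days.

12 days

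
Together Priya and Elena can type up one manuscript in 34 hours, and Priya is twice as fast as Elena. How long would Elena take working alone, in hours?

102 hours

Let Elena's rate be r; then Priya's rate is 2r, so together (2 + 1)r = 3r = 1/34.
Thus r = 1/102 per hour.
Elena alone: 102 hours; Priya alone: 51 hours.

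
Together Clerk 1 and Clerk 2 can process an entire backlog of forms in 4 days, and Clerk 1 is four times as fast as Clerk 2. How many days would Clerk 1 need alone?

Let Clerk 2's rate be r; then Clerk 1's rate is 4r, so together (4 + 1)r = 5r = 1/4.
Thus r = 1/20 per day.
Clerk 2 alone: 20 days; Clerk 1 alone: 5 days.

5 days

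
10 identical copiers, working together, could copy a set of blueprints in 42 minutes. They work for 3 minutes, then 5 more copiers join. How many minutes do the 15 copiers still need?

26 minutes

One copier does 1/420 of the job per minute.
After 3 minutes with 10 copiers, 1/14 is done (13/14 left).
With 15 copiers the rate is 15/420 = 1/28, so the rest takes 13/14 ÷ 1/28 = 26 minutes.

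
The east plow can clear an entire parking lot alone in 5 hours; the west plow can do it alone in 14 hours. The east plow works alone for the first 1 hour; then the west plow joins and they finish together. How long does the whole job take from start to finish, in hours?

75/19 hours

In 1 hour the east plow does 1/5 of the job, leaving 4/5.
The east plow and the west plow together work at 19/70 per hour, so finishing takes 4/5 ÷ 19/70 = 56/19 hours.
Total time = 1 + 56/19 = 75/19 hours.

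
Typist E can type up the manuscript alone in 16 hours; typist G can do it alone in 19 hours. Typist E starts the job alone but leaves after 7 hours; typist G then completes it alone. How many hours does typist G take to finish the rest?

In 7 hours typist E does 7/16 of the job, leaving 9/16.
Typist G works at 1/19 per hour, so finishing takes 9/16 ÷ 1/19 = 171/16 hours.

171/16 hours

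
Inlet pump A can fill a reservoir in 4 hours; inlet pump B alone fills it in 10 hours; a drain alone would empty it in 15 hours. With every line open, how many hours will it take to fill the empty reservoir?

Net rate = 1/4 + 1/10 − 1/15 = (15 + 6 − 4)/60 = 17/60 per hour.
Filling time = 1 ÷ (17/60) = 60/17 hours.

60/17 hours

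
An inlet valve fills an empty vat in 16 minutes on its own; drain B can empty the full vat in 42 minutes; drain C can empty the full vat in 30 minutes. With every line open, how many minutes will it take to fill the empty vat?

Net rate = 1/16 − 1/42 − 1/30 = (105 − 40 − 56)/1680 = 9/1680 = 3/560 per minute.
Filling time = 1 ÷ (3/560) = 560/3 minutes.

560/3 minutes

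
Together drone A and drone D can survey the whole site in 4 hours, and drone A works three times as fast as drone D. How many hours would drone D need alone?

16 hours

Let drone D's rate be r; then drone A's rate is 3r, so together (3 + 1)r = 4r = 1/4.
Thus r = 1/16 per hour.
Drone D alone: 16 hours; drone A alone: 16/3 hours.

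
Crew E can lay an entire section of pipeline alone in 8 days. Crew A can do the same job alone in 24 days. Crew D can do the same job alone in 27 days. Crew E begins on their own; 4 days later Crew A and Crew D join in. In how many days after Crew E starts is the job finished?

In the first 4 days Crew E alone does 4/8 = 1/2 of the job, leaving 1/2.
Once everyone is working, combined rate: 1/8 + 1/24 + 1/27 = (27 + 9 + 8)/216 = 44/216 = 11/54 per day.
Remaining 1/2 at 11/54 per day takes 27/11 days.
Total from the start = 4 + 27/11 = 71/11 days.

71/11 days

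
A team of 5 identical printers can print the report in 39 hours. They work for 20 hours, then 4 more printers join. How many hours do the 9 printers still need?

One printer does 1/195 of the job per hour.
After 20 hours with 5 printers, 20/39 is done (19/39 left).
With 9 printers the rate is 9/195 = 3/65, so the rest takes 19/39 ÷ 3/65 = 95/9 hours.

95/9 hours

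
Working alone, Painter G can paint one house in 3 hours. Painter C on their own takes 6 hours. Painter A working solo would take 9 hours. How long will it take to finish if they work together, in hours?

18/11 hours

Combined rate: 1/3 + 1/6 + 1/9 = (6 + 3 + 2)/18 = 11/18 per hour.
Time = 1 ÷ (11/18) = 18/11 hours.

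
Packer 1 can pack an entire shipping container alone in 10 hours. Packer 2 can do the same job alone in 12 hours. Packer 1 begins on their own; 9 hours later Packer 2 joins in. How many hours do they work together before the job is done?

6/11 hours

In the first 9 hours Packer 1 alone does 9/10 of the job, leaving 1/10.
Once everyone is working, combined rate: 1/10 + 1/12 = (6 + 5)/60 = 11/60 per hour.
Remaining 1/10 at 11/60 per hour takes 6/11 hours.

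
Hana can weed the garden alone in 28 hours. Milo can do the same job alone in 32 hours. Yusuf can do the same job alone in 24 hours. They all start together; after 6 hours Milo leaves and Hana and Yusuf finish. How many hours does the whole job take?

In the first 6 hours the combined rate is 73/672, so 73/112 of the job is done, leaving 39/112.
After Milo leaves the rate is 13/168 per hour; the remaining 39/112 takes 9/2 hours.
Total = 6 + 9/2 = 21/2 hours.

21/2 hours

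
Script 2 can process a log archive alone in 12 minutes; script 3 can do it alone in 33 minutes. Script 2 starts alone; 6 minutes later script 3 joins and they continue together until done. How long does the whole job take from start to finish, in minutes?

In 6 minutes script 2 does 6/12 = 1/2 of the job, leaving 1/2.
Script 2 and script 3 together work at 5/44 per minute, so finishing takes 1/2 ÷ 5/44 = 22/5 minutes.
Total time = 6 + 22/5 = 52/5 minutes.

52/5 minutes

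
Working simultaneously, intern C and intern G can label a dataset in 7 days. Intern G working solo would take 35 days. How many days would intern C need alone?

Combined rate is 1/7 per day.
Known contribution: 1/35 per day.
So intern C's rate is 1/7 − 1/35 = 4/35, meaning 35/4 days alone.

35/4 days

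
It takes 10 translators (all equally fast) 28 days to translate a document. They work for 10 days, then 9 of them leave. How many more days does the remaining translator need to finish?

180 days

One translator does 1/280 of the job per day.
After 10 days with 10 translators, 5/14 is done (9/14 left).
With 1 translator the rate is 1/280, so the rest takes 9/14 ÷ 1/280 = 180 days.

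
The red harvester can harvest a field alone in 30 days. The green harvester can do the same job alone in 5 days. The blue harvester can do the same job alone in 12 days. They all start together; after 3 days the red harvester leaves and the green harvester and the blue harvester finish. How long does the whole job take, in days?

54/17 days

In the first 3 days the combined rate is 19/60, so 19/20 of the job is done, leaving 1/20.
After the red harvester leaves the rate is 17/60 per day; the remaining 1/20 takes 3/17 days.
Total = 3 + 3/17 = 54/17 days.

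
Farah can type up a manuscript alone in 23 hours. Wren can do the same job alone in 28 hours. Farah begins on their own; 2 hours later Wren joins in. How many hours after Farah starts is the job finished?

230/17 hours

In the first 2 hours Farah alone does 2/23 of the job, leaving 21/23.
Once everyone is working, combined rate: 1/23 + 1/28 = (28 + 23)/644 = 51/644 per hour.
Remaining 21/23 at 51/644 per hour takes 196/17 hours.
Total from the start = 2 + 196/17 = 230/17 hours.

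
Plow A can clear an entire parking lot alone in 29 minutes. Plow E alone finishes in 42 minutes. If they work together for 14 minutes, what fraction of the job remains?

16/87

Combined rate: 1/29 + 1/42 = (42 + 29)/1218 = 71/1218 per minute.
In 14 minutes they complete 14·71/1218 = 71/87 of the job.
So 16/87 remains.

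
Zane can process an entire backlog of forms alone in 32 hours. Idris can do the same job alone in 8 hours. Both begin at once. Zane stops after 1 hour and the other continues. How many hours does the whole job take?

31/4 hours

In the first 1 hour the combined rate is 5/32, so 5/32 of the job is done, leaving 27/32.
After Zane leaves the rate is 1/8 per hour; the remaining 27/32 takes 27/4 hours.
Total = 1 + 27/4 = 31/4 hours.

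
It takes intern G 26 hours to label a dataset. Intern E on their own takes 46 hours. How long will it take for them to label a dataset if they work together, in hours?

299/18 hours

With two workers the combined time is the product over the sum: 26·46/(26+46) = 1196/72 = 299/18 hours.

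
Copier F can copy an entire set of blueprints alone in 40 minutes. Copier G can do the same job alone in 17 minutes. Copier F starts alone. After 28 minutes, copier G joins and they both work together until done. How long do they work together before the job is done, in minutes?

68/19 minutes

In the first 28 minutes copier F alone does 28/40 = 7/10 of the job, leaving 3/10.
Once everyone is working, combined rate: 1/40 + 1/17 = (17 + 40)/680 = 57/680 per minute.
Remaining 3/10 at 57/680 per minute takes 68/19 minutes.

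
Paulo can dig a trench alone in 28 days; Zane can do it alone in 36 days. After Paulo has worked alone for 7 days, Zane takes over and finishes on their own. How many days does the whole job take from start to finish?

In 7 days Paulo does 7/28 = 1/4 of the job, leaving 3/4.
Zane works at 1/36 per day, so finishing takes 3/4 ÷ 1/36 = 27 days.
Total time = 7 + 27 = 34 days.

34 days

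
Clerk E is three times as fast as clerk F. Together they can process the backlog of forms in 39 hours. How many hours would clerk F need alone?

Let clerk F's rate be r; then clerk E's rate is 3r, so together (3 + 1)r = 4r = 1/39.
Thus r = 1/156 per hour.
Clerk F alone: 156 hours; clerk E alone: 52 hours.

156 hours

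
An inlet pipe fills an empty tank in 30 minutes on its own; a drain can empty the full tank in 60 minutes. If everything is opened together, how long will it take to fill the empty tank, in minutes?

Net rate = 1/30 − 1/60 = (2 − 1)/60 = 1/60 per minute.
Filling time = 1 ÷ (1/60) = 60 minutes.

60 minutes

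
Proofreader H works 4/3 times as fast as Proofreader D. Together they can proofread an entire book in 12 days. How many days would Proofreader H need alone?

Let Proofreader D's rate be r; then Proofreader H's rate is (4/3)r, so together (4/3 + 1)r = (7/3)r = 1/12.
Thus r = 1/28 per day.
Proofreader D alone: 28 days; Proofreader H alone: 21 days.

21 days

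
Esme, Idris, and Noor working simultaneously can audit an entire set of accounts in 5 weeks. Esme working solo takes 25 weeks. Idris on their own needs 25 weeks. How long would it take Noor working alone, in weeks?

Combined rate is 1/5 per week.
Known contribution: 1/25 + 1/25 = (1 + 1)/25 = 2/25 per week.
So Noor's rate is 1/5 − 2/25 = 3/25, meaning 25/3 weeks alone.

25/3 weeks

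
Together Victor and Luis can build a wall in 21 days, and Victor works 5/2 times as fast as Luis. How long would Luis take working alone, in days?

147/2 days

Let Luis's rate be r; then Victor's rate is (5/2)r, so together (5/2 + 1)r = (7/2)r = 1/21.
Thus r = 2/147 per day.
Luis alone: 147/2 days; Victor alone: 147/5 days.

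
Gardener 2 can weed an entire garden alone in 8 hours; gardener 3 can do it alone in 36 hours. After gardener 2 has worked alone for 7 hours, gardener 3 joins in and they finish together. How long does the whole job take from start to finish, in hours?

86/11 hours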